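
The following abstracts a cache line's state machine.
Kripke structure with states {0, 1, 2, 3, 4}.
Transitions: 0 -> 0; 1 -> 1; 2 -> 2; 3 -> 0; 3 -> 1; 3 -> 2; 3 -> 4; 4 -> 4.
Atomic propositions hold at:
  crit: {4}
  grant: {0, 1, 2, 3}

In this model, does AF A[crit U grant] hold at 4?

A[crit U grant]: least fixpoint, start Z0 = Sat(grant) = {0, 1, 2, 3}, add states in Sat(crit) with every successor in Z. Already a fixed point.
Sat(A[crit U grant]) = {0, 1, 2, 3}
AF A[crit U grant]: least fixpoint, start Z0 = {0, 1, 2, 3}, add states with every successor in Z. Already a fixed point.
Sat(AF A[crit U grant]) = {0, 1, 2, 3}
4 ∉ Sat(AF A[crit U grant]) = {0, 1, 2, 3}, so the formula does not hold at 4.

No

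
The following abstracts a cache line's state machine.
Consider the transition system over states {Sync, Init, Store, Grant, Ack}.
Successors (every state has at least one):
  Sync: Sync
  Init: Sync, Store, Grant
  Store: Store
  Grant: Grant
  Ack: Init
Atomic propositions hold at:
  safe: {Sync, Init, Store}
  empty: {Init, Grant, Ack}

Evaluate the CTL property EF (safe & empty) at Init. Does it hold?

Sat(safe & empty) = {Init}
EF (safe & empty): least fixpoint, start Z0 = {Init}, add states with some successor in Z. Z1 = {Init, Ack}; fixed.
Sat(EF (safe & empty)) = {Init, Ack}
Init ∈ Sat(EF (safe & empty)) = {Init, Ack}, so the formula holds at Init.

Yes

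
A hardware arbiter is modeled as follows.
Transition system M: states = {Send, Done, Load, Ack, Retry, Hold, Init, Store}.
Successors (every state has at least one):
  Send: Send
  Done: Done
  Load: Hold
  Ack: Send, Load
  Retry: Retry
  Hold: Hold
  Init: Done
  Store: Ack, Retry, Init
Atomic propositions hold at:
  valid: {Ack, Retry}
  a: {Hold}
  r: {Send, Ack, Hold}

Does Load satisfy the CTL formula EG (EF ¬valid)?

Sat(¬valid) = {Send, Done, Load, Hold, Init, Store}
EF ¬valid: least fixpoint, start Z0 = {Send, Done, Load, Hold, Init, Store}, add states with some successor in Z. Z1 = {Send, Done, Load, Ack, Hold, Init, Store}; fixed.
Sat(EF ¬valid) = {Send, Done, Load, Ack, Hold, Init, Store}
EG (EF ¬valid): greatest fixpoint, start Z0 = {Send, Done, Load, Ack, Hold, Init, Store}, keep only states in Sat with some successor in Z. Already a fixed point.
Sat(EG (EF ¬valid)) = {Send, Done, Load, Ack, Hold, Init, Store}
Load ∈ Sat(EG (EF ¬valid)) = {Send, Done, Load, Ack, Hold, Init, Store}, so the formula holds at Load.

Yes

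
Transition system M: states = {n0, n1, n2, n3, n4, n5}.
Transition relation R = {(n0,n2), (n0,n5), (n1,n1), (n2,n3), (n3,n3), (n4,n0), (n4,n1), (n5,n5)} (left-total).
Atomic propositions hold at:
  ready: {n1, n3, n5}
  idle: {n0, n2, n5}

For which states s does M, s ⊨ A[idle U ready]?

{n0, n1, n2, n3, n5}

A[idle U ready]: least fixpoint, start Z0 = Sat(ready) = {n1, n3, n5}, add states in Sat(idle) with every successor in Z. Z1 = {n1, n2, n3, n5}; Z2 = {n0, n1, n2, n3, n5}; fixed.
Sat(A[idle U ready]) = {n0, n1, n2, n3, n5}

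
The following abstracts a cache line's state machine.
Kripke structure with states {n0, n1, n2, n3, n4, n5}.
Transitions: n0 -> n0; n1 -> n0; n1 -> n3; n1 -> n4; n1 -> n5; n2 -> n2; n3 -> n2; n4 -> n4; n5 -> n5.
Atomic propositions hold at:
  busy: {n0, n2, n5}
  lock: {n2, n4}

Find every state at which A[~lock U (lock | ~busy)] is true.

{n1, n2, n3, n4}

Sat(~lock) = {n0, n1, n3, n5}
Sat(~busy) = {n1, n3, n4}
Sat(lock | ~busy) = {n1, n2, n3, n4}
A[~lock U (lock | ~busy)]: least fixpoint, start Z0 = Sat((lock | ~busy)) = {n1, n2, n3, n4}, add states in Sat(~lock) with every successor in Z. Already a fixed point.
Sat(A[~lock U (lock | ~busy)]) = {n1, n2, n3, n4}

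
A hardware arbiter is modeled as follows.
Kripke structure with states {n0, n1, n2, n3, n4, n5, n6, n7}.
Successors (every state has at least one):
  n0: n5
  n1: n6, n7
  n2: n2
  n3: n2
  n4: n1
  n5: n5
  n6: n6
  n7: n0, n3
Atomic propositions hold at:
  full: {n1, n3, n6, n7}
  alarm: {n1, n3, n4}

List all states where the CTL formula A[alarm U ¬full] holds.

{n0, n2, n3, n4, n5}

Sat(¬full) = {n0, n2, n4, n5}
A[alarm U ¬full]: least fixpoint, start Z0 = Sat(¬full) = {n0, n2, n4, n5}, add states in Sat(alarm) with every successor in Z. Z1 = {n0, n2, n3, n4, n5}; fixed.
Sat(A[alarm U ¬full]) = {n0, n2, n3, n4, n5}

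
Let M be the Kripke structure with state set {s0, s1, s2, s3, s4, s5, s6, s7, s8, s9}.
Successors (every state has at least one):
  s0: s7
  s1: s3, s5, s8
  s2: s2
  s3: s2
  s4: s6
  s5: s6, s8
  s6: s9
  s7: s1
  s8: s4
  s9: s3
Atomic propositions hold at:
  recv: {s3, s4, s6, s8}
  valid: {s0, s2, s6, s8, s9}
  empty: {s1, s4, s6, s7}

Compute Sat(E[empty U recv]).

E[empty U recv]: least fixpoint, start Z0 = Sat(recv) = {s3, s4, s6, s8}, add states in Sat(empty) with some successor in Z. Z1 = {s1, s3, s4, s6, s8}; Z2 = {s1, s3, s4, s6, s7, s8}; fixed.
Sat(E[empty U recv]) = {s1, s3, s4, s6, s7, s8}

{s1, s3, s4, s6, s7, s8}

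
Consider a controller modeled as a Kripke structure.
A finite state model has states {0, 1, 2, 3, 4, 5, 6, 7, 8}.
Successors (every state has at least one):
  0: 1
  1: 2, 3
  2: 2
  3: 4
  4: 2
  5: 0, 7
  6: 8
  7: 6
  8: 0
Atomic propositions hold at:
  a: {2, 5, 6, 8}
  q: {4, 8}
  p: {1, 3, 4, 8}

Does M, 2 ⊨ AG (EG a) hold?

Yes

EG a: greatest fixpoint, start Z0 = {2, 5, 6, 8}, keep only states in Sat with some successor in Z. Z1 = {2, 6}; Z2 = {2}; fixed.
Sat(EG a) = {2}
AG (EG a): greatest fixpoint, start Z0 = {2}, keep only states in Sat with every successor in Z. Already a fixed point.
Sat(AG (EG a)) = {2}
2 ∈ Sat(AG (EG a)) = {2}, so the formula holds at 2.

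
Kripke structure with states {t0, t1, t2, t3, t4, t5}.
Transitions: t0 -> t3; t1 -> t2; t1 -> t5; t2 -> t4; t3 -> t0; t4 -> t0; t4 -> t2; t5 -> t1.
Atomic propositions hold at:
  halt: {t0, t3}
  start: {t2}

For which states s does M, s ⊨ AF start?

AF start: least fixpoint, start Z0 = {t2}, add states with every successor in Z. Already a fixed point.
Sat(AF start) = {t2}

{t2}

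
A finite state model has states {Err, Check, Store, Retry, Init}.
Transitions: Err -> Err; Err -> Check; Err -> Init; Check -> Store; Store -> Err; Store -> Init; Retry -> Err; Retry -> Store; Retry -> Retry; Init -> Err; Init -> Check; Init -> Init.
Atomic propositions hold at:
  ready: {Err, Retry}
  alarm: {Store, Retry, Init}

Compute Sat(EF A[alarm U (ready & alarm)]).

Sat(ready & alarm) = {Retry}
A[alarm U (ready & alarm)]: least fixpoint, start Z0 = Sat((ready & alarm)) = {Retry}, add states in Sat(alarm) with every successor in Z. Already a fixed point.
Sat(A[alarm U (ready & alarm)]) = {Retry}
EF A[alarm U (ready & alarm)]: least fixpoint, start Z0 = {Retry}, add states with some successor in Z. Already a fixed point.
Sat(EF A[alarm U (ready & alarm)]) = {Retry}

{Retry}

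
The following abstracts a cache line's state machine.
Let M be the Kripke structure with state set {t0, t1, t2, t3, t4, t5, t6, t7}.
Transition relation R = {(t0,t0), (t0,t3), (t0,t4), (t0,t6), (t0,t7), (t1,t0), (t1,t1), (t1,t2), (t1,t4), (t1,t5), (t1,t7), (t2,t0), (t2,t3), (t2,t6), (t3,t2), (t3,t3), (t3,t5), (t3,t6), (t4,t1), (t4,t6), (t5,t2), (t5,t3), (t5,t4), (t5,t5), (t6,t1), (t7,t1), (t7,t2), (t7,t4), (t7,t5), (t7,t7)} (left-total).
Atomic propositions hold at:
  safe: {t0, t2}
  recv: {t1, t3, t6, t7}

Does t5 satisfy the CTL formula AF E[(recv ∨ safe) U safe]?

No

Sat(recv ∨ safe) = {t0, t1, t2, t3, t6, t7}
E[(recv ∨ safe) U safe]: least fixpoint, start Z0 = Sat(safe) = {t0, t2}, add states in Sat(recv ∨ safe) with some successor in Z. Z1 = {t0, t1, t2, t3, t7}; Z2 = {t0, t1, t2, t3, t6, t7}; fixed.
Sat(E[(recv ∨ safe) U safe]) = {t0, t1, t2, t3, t6, t7}
AF E[(recv ∨ safe) U safe]: least fixpoint, start Z0 = {t0, t1, t2, t3, t6, t7}, add states with every successor in Z. Z1 = {t0, t1, t2, t3, t4, t6, t7}; fixed.
Sat(AF E[(recv ∨ safe) U safe]) = {t0, t1, t2, t3, t4, t6, t7}
t5 ∉ Sat(AF E[(recv ∨ safe) U safe]) = {t0, t1, t2, t3, t4, t6, t7}, so the formula does not hold at t5.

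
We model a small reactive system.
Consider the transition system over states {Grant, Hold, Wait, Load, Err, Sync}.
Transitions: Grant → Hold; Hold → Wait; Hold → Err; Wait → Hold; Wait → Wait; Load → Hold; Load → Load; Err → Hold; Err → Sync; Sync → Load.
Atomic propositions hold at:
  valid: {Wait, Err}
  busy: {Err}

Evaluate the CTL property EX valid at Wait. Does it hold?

Yes

Sat(EX valid) = {s : some successor in {Wait, Err}} = {Hold, Wait}
Wait ∈ Sat(EX valid) = {Hold, Wait}, so the formula holds at Wait.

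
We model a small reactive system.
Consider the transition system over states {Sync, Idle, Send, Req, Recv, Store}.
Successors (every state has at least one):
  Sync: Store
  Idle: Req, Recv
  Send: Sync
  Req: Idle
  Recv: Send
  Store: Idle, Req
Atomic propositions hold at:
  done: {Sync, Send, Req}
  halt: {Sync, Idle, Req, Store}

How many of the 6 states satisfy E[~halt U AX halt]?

5

Sat(~halt) = {Send, Recv}
Sat(AX halt) = {s : every successor in {Sync, Idle, Req, Store}} = {Sync, Send, Req, Store}
E[~halt U AX halt]: least fixpoint, start Z0 = Sat(AX halt) = {Sync, Send, Req, Store}, add states in Sat(~halt) with some successor in Z. Z1 = {Sync, Send, Req, Recv, Store}; fixed.
Sat(E[~halt U AX halt]) = {Sync, Send, Req, Recv, Store}
|Sat(E[~halt U AX halt])| = |{Sync, Send, Req, Recv, Store}| = 5.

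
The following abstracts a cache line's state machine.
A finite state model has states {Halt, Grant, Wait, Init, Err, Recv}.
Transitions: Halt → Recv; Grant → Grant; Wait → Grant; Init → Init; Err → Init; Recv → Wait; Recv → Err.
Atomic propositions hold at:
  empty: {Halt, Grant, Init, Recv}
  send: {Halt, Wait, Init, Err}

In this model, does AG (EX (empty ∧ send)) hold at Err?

Sat(empty ∧ send) = {Halt, Init}
Sat(EX (empty ∧ send)) = {s : some successor in {Halt, Init}} = {Init, Err}
AG (EX (empty ∧ send)): greatest fixpoint, start Z0 = {Init, Err}, keep only states in Sat with every successor in Z. Already a fixed point.
Sat(AG (EX (empty ∧ send))) = {Init, Err}
Err ∈ Sat(AG (EX (empty ∧ send))) = {Init, Err}, so the formula holds at Err.

Yes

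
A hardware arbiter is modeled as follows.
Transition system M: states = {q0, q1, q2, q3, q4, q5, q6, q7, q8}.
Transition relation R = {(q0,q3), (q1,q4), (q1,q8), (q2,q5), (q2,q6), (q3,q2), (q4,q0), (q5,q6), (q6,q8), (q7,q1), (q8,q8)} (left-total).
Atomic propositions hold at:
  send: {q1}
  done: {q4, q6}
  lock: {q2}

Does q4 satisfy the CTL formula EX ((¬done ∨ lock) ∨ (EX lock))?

Sat(¬done) = {q0, q1, q2, q3, q5, q7, q8}
Sat(¬done ∨ lock) = {q0, q1, q2, q3, q5, q7, q8}
Sat(EX lock) = {s : some successor in {q2}} = {q3}
Sat((¬done ∨ lock) ∨ (EX lock)) = {q0, q1, q2, q3, q5, q7, q8}
Sat(EX ((¬done ∨ lock) ∨ (EX lock))) = {s : some successor in {q0, q1, q2, q3, q5, q7, q8}} = {q0, q1, q2, q3, q4, q6, q7, q8}
q4 ∈ Sat(EX ((¬done ∨ lock) ∨ (EX lock))) = {q0, q1, q2, q3, q4, q6, q7, q8}, so the formula holds at q4.

Yes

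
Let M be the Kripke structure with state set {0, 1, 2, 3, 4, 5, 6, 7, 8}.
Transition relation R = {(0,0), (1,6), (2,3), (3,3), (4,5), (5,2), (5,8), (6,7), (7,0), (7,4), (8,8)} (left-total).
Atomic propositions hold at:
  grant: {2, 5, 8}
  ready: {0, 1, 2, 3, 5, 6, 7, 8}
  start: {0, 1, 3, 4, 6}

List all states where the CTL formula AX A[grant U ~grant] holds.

Sat(~grant) = {0, 1, 3, 4, 6, 7}
A[grant U ~grant]: least fixpoint, start Z0 = Sat(~grant) = {0, 1, 3, 4, 6, 7}, add states in Sat(grant) with every successor in Z. Z1 = {0, 1, 2, 3, 4, 6, 7}; fixed.
Sat(A[grant U ~grant]) = {0, 1, 2, 3, 4, 6, 7}
Sat(AX A[grant U ~grant]) = {s : every successor in {0, 1, 2, 3, 4, 6, 7}} = {0, 1, 2, 3, 6, 7}

{0, 1, 2, 3, 6, 7}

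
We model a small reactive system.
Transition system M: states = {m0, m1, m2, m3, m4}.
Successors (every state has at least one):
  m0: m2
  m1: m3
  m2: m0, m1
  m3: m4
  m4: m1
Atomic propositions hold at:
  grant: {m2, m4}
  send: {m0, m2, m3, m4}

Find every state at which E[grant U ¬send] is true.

Sat(¬send) = {m1}
E[grant U ¬send]: least fixpoint, start Z0 = Sat(¬send) = {m1}, add states in Sat(grant) with some successor in Z. Z1 = {m1, m2, m4}; fixed.
Sat(E[grant U ¬send]) = {m1, m2, m4}

{m1, m2, m4}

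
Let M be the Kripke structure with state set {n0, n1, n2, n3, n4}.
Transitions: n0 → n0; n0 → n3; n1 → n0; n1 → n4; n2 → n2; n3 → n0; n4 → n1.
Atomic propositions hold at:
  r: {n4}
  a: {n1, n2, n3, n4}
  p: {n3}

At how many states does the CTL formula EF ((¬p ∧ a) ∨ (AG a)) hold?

3

Sat(¬p) = {n0, n1, n2, n4}
Sat(¬p ∧ a) = {n1, n2, n4}
AG a: greatest fixpoint, start Z0 = {n1, n2, n3, n4}, keep only states in Sat with every successor in Z. Z1 = {n2, n4}; Z2 = {n2}; fixed.
Sat(AG a) = {n2}
Sat((¬p ∧ a) ∨ (AG a)) = {n1, n2, n4}
EF ((¬p ∧ a) ∨ (AG a)): least fixpoint, start Z0 = {n1, n2, n4}, add states with some successor in Z. Already a fixed point.
Sat(EF ((¬p ∧ a) ∨ (AG a))) = {n1, n2, n4}
|Sat(EF ((¬p ∧ a) ∨ (AG a)))| = |{n1, n2, n4}| = 3.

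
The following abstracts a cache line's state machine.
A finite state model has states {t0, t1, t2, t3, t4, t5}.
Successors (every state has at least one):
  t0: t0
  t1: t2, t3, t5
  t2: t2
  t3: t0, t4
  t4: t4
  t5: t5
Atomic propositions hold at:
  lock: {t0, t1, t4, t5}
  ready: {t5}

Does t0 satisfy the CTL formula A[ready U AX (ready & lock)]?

Sat(ready & lock) = {t5}
Sat(AX (ready & lock)) = {s : every successor in {t5}} = {t5}
A[ready U AX (ready & lock)]: least fixpoint, start Z0 = Sat(AX (ready & lock)) = {t5}, add states in Sat(ready) with every successor in Z. Already a fixed point.
Sat(A[ready U AX (ready & lock)]) = {t5}
t0 ∉ Sat(A[ready U AX (ready & lock)]) = {t5}, so the formula does not hold at t0.

No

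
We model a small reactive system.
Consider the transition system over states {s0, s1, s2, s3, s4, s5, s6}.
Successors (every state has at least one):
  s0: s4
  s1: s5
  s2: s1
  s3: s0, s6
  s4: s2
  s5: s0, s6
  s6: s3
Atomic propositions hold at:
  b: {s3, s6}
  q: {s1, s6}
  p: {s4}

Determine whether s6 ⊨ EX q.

Sat(EX q) = {s : some successor in {s1, s6}} = {s2, s3, s5}
s6 ∉ Sat(EX q) = {s2, s3, s5}, so the formula does not hold at s6.

No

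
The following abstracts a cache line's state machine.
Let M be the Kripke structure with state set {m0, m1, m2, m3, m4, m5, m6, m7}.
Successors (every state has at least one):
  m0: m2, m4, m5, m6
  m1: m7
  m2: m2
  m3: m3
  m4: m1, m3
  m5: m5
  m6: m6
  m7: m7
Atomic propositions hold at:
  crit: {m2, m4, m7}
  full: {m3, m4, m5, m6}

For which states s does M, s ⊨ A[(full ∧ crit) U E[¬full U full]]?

Sat(full ∧ crit) = {m4}
Sat(¬full) = {m0, m1, m2, m7}
E[¬full U full]: least fixpoint, start Z0 = Sat(full) = {m3, m4, m5, m6}, add states in Sat(¬full) with some successor in Z. Z1 = {m0, m3, m4, m5, m6}; fixed.
Sat(E[¬full U full]) = {m0, m3, m4, m5, m6}
A[(full ∧ crit) U E[¬full U full]]: least fixpoint, start Z0 = Sat(E[¬full U full]) = {m0, m3, m4, m5, m6}, add states in Sat(full ∧ crit) with every successor in Z. Already a fixed point.
Sat(A[(full ∧ crit) U E[¬full U full]]) = {m0, m3, m4, m5, m6}

{m0, m3, m4, m5, m6}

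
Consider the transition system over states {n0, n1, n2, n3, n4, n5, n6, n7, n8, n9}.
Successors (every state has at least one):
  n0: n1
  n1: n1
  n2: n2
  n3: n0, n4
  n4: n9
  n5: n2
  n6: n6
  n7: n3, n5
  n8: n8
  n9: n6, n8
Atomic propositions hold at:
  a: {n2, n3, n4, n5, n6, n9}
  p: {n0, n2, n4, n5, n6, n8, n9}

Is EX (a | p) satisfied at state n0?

No

Sat(a | p) = {n0, n2, n3, n4, n5, n6, n8, n9}
Sat(EX (a | p)) = {s : some successor in {n0, n2, n3, n4, n5, n6, n8, n9}} = {n2, n3, n4, n5, n6, n7, n8, n9}
n0 ∉ Sat(EX (a | p)) = {n2, n3, n4, n5, n6, n7, n8, n9}, so the formula does not hold at n0.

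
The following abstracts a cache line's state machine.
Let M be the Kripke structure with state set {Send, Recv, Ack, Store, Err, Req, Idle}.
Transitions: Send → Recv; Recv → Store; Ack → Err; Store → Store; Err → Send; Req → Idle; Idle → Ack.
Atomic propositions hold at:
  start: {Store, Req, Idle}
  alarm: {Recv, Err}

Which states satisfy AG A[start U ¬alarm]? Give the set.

Sat(¬alarm) = {Send, Ack, Store, Req, Idle}
A[start U ¬alarm]: least fixpoint, start Z0 = Sat(¬alarm) = {Send, Ack, Store, Req, Idle}, add states in Sat(start) with every successor in Z. Already a fixed point.
Sat(A[start U ¬alarm]) = {Send, Ack, Store, Req, Idle}
AG A[start U ¬alarm]: greatest fixpoint, start Z0 = {Send, Ack, Store, Req, Idle}, keep only states in Sat with every successor in Z. Z1 = {Store, Req, Idle}; Z2 = {Store, Req}; Z3 = {Store}; fixed.
Sat(AG A[start U ¬alarm]) = {Store}

{Store}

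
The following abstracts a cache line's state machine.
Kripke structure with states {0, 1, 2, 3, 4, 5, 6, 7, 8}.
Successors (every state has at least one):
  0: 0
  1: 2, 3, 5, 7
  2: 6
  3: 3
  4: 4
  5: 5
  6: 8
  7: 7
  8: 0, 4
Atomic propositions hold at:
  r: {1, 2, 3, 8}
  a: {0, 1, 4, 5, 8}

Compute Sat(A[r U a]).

A[r U a]: least fixpoint, start Z0 = Sat(a) = {0, 1, 4, 5, 8}, add states in Sat(r) with every successor in Z. Already a fixed point.
Sat(A[r U a]) = {0, 1, 4, 5, 8}

{0, 1, 4, 5, 8}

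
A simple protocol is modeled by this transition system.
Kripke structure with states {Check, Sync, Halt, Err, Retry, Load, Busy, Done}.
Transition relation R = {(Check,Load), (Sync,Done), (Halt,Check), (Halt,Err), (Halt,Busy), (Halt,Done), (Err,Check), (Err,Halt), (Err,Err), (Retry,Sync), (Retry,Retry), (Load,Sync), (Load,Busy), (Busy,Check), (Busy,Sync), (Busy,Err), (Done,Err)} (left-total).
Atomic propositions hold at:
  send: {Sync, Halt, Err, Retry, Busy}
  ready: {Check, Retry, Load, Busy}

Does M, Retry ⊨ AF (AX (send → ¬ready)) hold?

No

Sat(¬ready) = {Sync, Halt, Err, Done}
Sat(send → ¬ready) = {Check, Sync, Halt, Err, Load, Done}
Sat(AX (send → ¬ready)) = {s : every successor in {Check, Sync, Halt, Err, Load, Done}} = {Check, Sync, Err, Busy, Done}
AF (AX (send → ¬ready)): least fixpoint, start Z0 = {Check, Sync, Err, Busy, Done}, add states with every successor in Z. Z1 = {Check, Sync, Halt, Err, Load, Busy, Done}; fixed.
Sat(AF (AX (send → ¬ready))) = {Check, Sync, Halt, Err, Load, Busy, Done}
Retry ∉ Sat(AF (AX (send → ¬ready))) = {Check, Sync, Halt, Err, Load, Busy, Done}, so the formula does not hold at Retry.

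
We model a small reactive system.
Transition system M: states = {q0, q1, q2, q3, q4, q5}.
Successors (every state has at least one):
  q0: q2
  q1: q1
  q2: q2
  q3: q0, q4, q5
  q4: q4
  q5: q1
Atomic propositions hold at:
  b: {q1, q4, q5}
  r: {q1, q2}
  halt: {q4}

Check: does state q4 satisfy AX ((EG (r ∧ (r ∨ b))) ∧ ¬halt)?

No

Sat(r ∨ b) = {q1, q2, q4, q5}
Sat(r ∧ (r ∨ b)) = {q1, q2}
EG (r ∧ (r ∨ b)): greatest fixpoint, start Z0 = {q1, q2}, keep only states in Sat with some successor in Z. Already a fixed point.
Sat(EG (r ∧ (r ∨ b))) = {q1, q2}
Sat(¬halt) = {q0, q1, q2, q3, q5}
Sat((EG (r ∧ (r ∨ b))) ∧ ¬halt) = {q1, q2}
Sat(AX ((EG (r ∧ (r ∨ b))) ∧ ¬halt)) = {s : every successor in {q1, q2}} = {q0, q1, q2, q5}
q4 ∉ Sat(AX ((EG (r ∧ (r ∨ b))) ∧ ¬halt)) = {q0, q1, q2, q5}, so the formula does not hold at q4.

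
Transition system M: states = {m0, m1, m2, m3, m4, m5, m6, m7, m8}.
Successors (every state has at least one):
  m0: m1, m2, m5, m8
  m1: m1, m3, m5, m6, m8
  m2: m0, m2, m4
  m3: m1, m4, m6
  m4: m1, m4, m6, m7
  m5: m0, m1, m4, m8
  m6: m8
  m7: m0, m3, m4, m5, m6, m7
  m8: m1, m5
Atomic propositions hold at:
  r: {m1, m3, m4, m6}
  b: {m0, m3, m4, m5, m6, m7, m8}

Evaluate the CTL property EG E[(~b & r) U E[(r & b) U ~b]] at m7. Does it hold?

Sat(~b) = {m1, m2}
Sat(~b & r) = {m1}
Sat(r & b) = {m3, m4, m6}
E[(r & b) U ~b]: least fixpoint, start Z0 = Sat(~b) = {m1, m2}, add states in Sat(r & b) with some successor in Z. Z1 = {m1, m2, m3, m4}; fixed.
Sat(E[(r & b) U ~b]) = {m1, m2, m3, m4}
E[(~b & r) U E[(r & b) U ~b]]: least fixpoint, start Z0 = Sat(E[(r & b) U ~b]) = {m1, m2, m3, m4}, add states in Sat(~b & r) with some successor in Z. Already a fixed point.
Sat(E[(~b & r) U E[(r & b) U ~b]]) = {m1, m2, m3, m4}
EG E[(~b & r) U E[(r & b) U ~b]]: greatest fixpoint, start Z0 = {m1, m2, m3, m4}, keep only states in Sat with some successor in Z. Already a fixed point.
Sat(EG E[(~b & r) U E[(r & b) U ~b]]) = {m1, m2, m3, m4}
m7 ∉ Sat(EG E[(~b & r) U E[(r & b) U ~b]]) = {m1, m2, m3, m4}, so the formula does not hold at m7.

No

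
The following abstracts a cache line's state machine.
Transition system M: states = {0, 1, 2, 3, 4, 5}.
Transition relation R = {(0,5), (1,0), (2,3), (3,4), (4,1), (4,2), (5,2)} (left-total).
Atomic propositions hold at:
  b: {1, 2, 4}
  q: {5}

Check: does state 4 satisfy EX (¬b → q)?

Sat(¬b) = {0, 3, 5}
Sat(¬b → q) = {1, 2, 4, 5}
Sat(EX (¬b → q)) = {s : some successor in {1, 2, 4, 5}} = {0, 3, 4, 5}
4 ∈ Sat(EX (¬b → q)) = {0, 3, 4, 5}, so the formula holds at 4.

Yes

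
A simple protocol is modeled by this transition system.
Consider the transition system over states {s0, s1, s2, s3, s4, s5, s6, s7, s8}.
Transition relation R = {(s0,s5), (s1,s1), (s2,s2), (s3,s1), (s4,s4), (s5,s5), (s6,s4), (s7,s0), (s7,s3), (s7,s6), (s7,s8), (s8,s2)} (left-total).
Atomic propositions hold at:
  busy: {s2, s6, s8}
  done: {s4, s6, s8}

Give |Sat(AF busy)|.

3

AF busy: least fixpoint, start Z0 = {s2, s6, s8}, add states with every successor in Z. Already a fixed point.
Sat(AF busy) = {s2, s6, s8}
|Sat(AF busy)| = |{s2, s6, s8}| = 3.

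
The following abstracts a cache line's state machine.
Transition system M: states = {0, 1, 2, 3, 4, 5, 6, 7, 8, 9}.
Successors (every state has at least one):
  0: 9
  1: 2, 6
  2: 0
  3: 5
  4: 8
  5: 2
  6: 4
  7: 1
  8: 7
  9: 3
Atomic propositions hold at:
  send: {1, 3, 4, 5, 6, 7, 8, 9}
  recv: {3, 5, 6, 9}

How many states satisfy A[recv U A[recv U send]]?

A[recv U send]: least fixpoint, start Z0 = Sat(send) = {1, 3, 4, 5, 6, 7, 8, 9}, add states in Sat(recv) with every successor in Z. Already a fixed point.
Sat(A[recv U send]) = {1, 3, 4, 5, 6, 7, 8, 9}
A[recv U A[recv U send]]: least fixpoint, start Z0 = Sat(A[recv U send]) = {1, 3, 4, 5, 6, 7, 8, 9}, add states in Sat(recv) with every successor in Z. Already a fixed point.
Sat(A[recv U A[recv U send]]) = {1, 3, 4, 5, 6, 7, 8, 9}
|Sat(A[recv U A[recv U send]])| = |{1, 3, 4, 5, 6, 7, 8, 9}| = 8.

8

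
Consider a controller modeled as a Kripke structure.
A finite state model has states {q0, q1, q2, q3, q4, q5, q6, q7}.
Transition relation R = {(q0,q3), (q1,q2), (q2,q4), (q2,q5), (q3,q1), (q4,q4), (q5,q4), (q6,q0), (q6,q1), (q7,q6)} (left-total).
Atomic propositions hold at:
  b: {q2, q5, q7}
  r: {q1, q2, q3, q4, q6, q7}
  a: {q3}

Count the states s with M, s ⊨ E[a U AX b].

2

Sat(AX b) = {s : every successor in {q2, q5, q7}} = {q1}
E[a U AX b]: least fixpoint, start Z0 = Sat(AX b) = {q1}, add states in Sat(a) with some successor in Z. Z1 = {q1, q3}; fixed.
Sat(E[a U AX b]) = {q1, q3}
|Sat(E[a U AX b])| = |{q1, q3}| = 2.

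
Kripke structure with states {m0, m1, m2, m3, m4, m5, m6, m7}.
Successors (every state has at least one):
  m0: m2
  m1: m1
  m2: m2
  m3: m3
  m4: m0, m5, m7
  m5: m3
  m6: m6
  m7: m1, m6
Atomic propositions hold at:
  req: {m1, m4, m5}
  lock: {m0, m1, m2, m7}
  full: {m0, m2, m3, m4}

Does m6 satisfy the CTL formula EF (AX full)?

Sat(AX full) = {s : every successor in {m0, m2, m3, m4}} = {m0, m2, m3, m5}
EF (AX full): least fixpoint, start Z0 = {m0, m2, m3, m5}, add states with some successor in Z. Z1 = {m0, m2, m3, m4, m5}; fixed.
Sat(EF (AX full)) = {m0, m2, m3, m4, m5}
m6 ∉ Sat(EF (AX full)) = {m0, m2, m3, m4, m5}, so the formula does not hold at m6.

No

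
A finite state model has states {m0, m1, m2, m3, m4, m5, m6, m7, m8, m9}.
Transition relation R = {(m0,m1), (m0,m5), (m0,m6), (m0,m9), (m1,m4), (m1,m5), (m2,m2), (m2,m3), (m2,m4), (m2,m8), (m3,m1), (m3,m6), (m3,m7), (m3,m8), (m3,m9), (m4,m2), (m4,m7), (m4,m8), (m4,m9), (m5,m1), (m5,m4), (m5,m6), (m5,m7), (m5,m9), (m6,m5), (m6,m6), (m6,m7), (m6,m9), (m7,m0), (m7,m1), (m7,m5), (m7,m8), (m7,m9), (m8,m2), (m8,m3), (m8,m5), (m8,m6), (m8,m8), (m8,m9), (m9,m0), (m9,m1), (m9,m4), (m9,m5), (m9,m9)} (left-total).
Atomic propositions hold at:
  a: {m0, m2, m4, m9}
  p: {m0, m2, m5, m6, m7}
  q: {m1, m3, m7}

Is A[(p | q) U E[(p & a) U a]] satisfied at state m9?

Sat(p | q) = {m0, m1, m2, m3, m5, m6, m7}
Sat(p & a) = {m0, m2}
E[(p & a) U a]: least fixpoint, start Z0 = Sat(a) = {m0, m2, m4, m9}, add states in Sat(p & a) with some successor in Z. Already a fixed point.
Sat(E[(p & a) U a]) = {m0, m2, m4, m9}
A[(p | q) U E[(p & a) U a]]: least fixpoint, start Z0 = Sat(E[(p & a) U a]) = {m0, m2, m4, m9}, add states in Sat(p | q) with every successor in Z. Already a fixed point.
Sat(A[(p | q) U E[(p & a) U a]]) = {m0, m2, m4, m9}
m9 ∈ Sat(A[(p | q) U E[(p & a) U a]]) = {m0, m2, m4, m9}, so the formula holds at m9.

Yes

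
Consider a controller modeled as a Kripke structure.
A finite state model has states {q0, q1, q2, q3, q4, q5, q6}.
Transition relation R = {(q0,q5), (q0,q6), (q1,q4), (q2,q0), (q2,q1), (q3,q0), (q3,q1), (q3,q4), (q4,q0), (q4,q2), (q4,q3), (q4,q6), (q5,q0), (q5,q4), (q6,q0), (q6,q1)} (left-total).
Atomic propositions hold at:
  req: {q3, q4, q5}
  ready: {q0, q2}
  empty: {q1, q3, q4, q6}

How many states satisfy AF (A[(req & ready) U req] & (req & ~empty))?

Sat(req & ready) = ∅
A[(req & ready) U req]: least fixpoint, start Z0 = Sat(req) = {q3, q4, q5}, add states in Sat(req & ready) with every successor in Z. Already a fixed point.
Sat(A[(req & ready) U req]) = {q3, q4, q5}
Sat(~empty) = {q0, q2, q5}
Sat(req & ~empty) = {q5}
Sat(A[(req & ready) U req] & (req & ~empty)) = {q5}
AF (A[(req & ready) U req] & (req & ~empty)): least fixpoint, start Z0 = {q5}, add states with every successor in Z. Already a fixed point.
Sat(AF (A[(req & ready) U req] & (req & ~empty))) = {q5}
|Sat(AF (A[(req & ready) U req] & (req & ~empty)))| = |{q5}| = 1.

1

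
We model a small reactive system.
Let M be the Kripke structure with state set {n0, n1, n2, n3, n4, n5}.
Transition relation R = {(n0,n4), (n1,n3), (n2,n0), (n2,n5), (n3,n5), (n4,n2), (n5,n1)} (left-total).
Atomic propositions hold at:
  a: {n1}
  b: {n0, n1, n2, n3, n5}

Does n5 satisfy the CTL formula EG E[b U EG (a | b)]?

Sat(a | b) = {n0, n1, n2, n3, n5}
EG (a | b): greatest fixpoint, start Z0 = {n0, n1, n2, n3, n5}, keep only states in Sat with some successor in Z. Z1 = {n1, n2, n3, n5}; fixed.
Sat(EG (a | b)) = {n1, n2, n3, n5}
E[b U EG (a | b)]: least fixpoint, start Z0 = Sat(EG (a | b)) = {n1, n2, n3, n5}, add states in Sat(b) with some successor in Z. Already a fixed point.
Sat(E[b U EG (a | b)]) = {n1, n2, n3, n5}
EG E[b U EG (a | b)]: greatest fixpoint, start Z0 = {n1, n2, n3, n5}, keep only states in Sat with some successor in Z. Already a fixed point.
Sat(EG E[b U EG (a | b)]) = {n1, n2, n3, n5}
n5 ∈ Sat(EG E[b U EG (a | b)]) = {n1, n2, n3, n5}, so the formula holds at n5.

Yes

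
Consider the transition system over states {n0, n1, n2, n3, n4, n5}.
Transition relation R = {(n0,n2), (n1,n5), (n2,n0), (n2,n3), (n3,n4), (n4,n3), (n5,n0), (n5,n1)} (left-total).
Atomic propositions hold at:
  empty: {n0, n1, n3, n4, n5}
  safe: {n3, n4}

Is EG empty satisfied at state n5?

Yes

EG empty: greatest fixpoint, start Z0 = {n0, n1, n3, n4, n5}, keep only states in Sat with some successor in Z. Z1 = {n1, n3, n4, n5}; fixed.
Sat(EG empty) = {n1, n3, n4, n5}
n5 ∈ Sat(EG empty) = {n1, n3, n4, n5}, so the formula holds at n5.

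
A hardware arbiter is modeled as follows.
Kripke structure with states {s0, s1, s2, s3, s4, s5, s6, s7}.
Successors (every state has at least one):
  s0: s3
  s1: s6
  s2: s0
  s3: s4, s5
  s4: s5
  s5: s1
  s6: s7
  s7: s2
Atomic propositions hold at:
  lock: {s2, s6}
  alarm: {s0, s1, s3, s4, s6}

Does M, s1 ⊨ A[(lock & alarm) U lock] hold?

No

Sat(lock & alarm) = {s6}
A[(lock & alarm) U lock]: least fixpoint, start Z0 = Sat(lock) = {s2, s6}, add states in Sat(lock & alarm) with every successor in Z. Already a fixed point.
Sat(A[(lock & alarm) U lock]) = {s2, s6}
s1 ∉ Sat(A[(lock & alarm) U lock]) = {s2, s6}, so the formula does not hold at s1.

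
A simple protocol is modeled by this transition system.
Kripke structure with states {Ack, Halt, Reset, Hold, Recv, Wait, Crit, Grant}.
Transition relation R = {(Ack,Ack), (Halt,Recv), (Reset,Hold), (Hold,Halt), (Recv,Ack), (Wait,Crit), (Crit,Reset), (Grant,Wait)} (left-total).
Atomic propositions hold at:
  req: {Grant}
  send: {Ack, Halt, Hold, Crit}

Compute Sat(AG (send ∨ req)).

Sat(send ∨ req) = {Ack, Halt, Hold, Crit, Grant}
AG (send ∨ req): greatest fixpoint, start Z0 = {Ack, Halt, Hold, Crit, Grant}, keep only states in Sat with every successor in Z. Z1 = {Ack, Hold}; Z2 = {Ack}; fixed.
Sat(AG (send ∨ req)) = {Ack}

{Ack}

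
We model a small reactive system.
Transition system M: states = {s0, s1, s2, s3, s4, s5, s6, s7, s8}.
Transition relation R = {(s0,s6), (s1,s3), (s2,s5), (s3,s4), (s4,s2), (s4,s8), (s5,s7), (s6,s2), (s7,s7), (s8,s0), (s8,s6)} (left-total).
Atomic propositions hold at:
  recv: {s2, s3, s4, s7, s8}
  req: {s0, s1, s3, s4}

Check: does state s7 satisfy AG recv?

Yes

AG recv: greatest fixpoint, start Z0 = {s2, s3, s4, s7, s8}, keep only states in Sat with every successor in Z. Z1 = {s3, s4, s7}; Z2 = {s3, s7}; Z3 = {s7}; fixed.
Sat(AG recv) = {s7}
s7 ∈ Sat(AG recv) = {s7}, so the formula holds at s7.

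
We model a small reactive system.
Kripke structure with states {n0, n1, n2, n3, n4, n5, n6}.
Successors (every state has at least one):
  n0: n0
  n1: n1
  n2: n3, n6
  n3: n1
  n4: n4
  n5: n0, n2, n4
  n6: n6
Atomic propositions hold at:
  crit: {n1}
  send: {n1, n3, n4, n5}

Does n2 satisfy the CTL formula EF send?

EF send: least fixpoint, start Z0 = {n1, n3, n4, n5}, add states with some successor in Z. Z1 = {n1, n2, n3, n4, n5}; fixed.
Sat(EF send) = {n1, n2, n3, n4, n5}
n2 ∈ Sat(EF send) = {n1, n2, n3, n4, n5}, so the formula holds at n2.

Yes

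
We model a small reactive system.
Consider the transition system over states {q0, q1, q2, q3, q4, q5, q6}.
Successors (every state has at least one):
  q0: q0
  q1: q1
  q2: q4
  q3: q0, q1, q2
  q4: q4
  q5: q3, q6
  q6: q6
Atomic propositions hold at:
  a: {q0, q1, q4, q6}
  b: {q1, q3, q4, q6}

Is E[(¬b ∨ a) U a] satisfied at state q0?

Sat(¬b) = {q0, q2, q5}
Sat(¬b ∨ a) = {q0, q1, q2, q4, q5, q6}
E[(¬b ∨ a) U a]: least fixpoint, start Z0 = Sat(a) = {q0, q1, q4, q6}, add states in Sat(¬b ∨ a) with some successor in Z. Z1 = {q0, q1, q2, q4, q5, q6}; fixed.
Sat(E[(¬b ∨ a) U a]) = {q0, q1, q2, q4, q5, q6}
q0 ∈ Sat(E[(¬b ∨ a) U a]) = {q0, q1, q2, q4, q5, q6}, so the formula holds at q0.

Yes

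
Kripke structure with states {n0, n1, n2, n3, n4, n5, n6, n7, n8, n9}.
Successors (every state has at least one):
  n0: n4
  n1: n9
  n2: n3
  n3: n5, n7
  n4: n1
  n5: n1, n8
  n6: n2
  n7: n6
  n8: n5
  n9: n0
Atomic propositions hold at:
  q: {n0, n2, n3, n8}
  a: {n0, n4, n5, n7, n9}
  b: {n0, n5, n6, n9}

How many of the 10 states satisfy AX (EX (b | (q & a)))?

4

Sat(q & a) = {n0}
Sat(b | (q & a)) = {n0, n5, n6, n9}
Sat(EX (b | (q & a))) = {s : some successor in {n0, n5, n6, n9}} = {n1, n3, n7, n8, n9}
Sat(AX (EX (b | (q & a)))) = {s : every successor in {n1, n3, n7, n8, n9}} = {n1, n2, n4, n5}
|Sat(AX (EX (b | (q & a))))| = |{n1, n2, n4, n5}| = 4.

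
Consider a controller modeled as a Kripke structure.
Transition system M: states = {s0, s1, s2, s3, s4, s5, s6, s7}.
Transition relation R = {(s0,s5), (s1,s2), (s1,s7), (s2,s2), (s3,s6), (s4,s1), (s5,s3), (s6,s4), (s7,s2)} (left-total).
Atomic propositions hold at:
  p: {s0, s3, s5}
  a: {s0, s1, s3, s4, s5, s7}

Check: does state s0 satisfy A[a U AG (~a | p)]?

No

Sat(~a) = {s2, s6}
Sat(~a | p) = {s0, s2, s3, s5, s6}
AG (~a | p): greatest fixpoint, start Z0 = {s0, s2, s3, s5, s6}, keep only states in Sat with every successor in Z. Z1 = {s0, s2, s3, s5}; Z2 = {s0, s2, s5}; Z3 = {s0, s2}; Z4 = {s2}; fixed.
Sat(AG (~a | p)) = {s2}
A[a U AG (~a | p)]: least fixpoint, start Z0 = Sat(AG (~a | p)) = {s2}, add states in Sat(a) with every successor in Z. Z1 = {s2, s7}; Z2 = {s1, s2, s7}; Z3 = {s1, s2, s4, s7}; fixed.
Sat(A[a U AG (~a | p)]) = {s1, s2, s4, s7}
s0 ∉ Sat(A[a U AG (~a | p)]) = {s1, s2, s4, s7}, so the formula does not hold at s0.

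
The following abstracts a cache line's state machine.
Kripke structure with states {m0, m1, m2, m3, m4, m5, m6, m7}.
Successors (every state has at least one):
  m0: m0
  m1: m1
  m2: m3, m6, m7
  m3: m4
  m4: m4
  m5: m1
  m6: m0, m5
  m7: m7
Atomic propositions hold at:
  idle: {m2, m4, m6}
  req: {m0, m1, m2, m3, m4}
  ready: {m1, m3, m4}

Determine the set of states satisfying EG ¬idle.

{m0, m1, m5, m7}

Sat(¬idle) = {m0, m1, m3, m5, m7}
EG ¬idle: greatest fixpoint, start Z0 = {m0, m1, m3, m5, m7}, keep only states in Sat with some successor in Z. Z1 = {m0, m1, m5, m7}; fixed.
Sat(EG ¬idle) = {m0, m1, m5, m7}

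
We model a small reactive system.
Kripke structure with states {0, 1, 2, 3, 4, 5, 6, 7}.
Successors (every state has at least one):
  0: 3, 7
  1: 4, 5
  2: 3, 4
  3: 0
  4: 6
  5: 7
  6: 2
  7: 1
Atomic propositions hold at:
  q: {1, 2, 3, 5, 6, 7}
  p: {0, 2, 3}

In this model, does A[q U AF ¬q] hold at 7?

Sat(¬q) = {0, 4}
AF ¬q: least fixpoint, start Z0 = {0, 4}, add states with every successor in Z. Z1 = {0, 3, 4}; Z2 = {0, 2, 3, 4}; Z3 = {0, 2, 3, 4, 6}; fixed.
Sat(AF ¬q) = {0, 2, 3, 4, 6}
A[q U AF ¬q]: least fixpoint, start Z0 = Sat(AF ¬q) = {0, 2, 3, 4, 6}, add states in Sat(q) with every successor in Z. Already a fixed point.
Sat(A[q U AF ¬q]) = {0, 2, 3, 4, 6}
7 ∉ Sat(A[q U AF ¬q]) = {0, 2, 3, 4, 6}, so the formula does not hold at 7.

No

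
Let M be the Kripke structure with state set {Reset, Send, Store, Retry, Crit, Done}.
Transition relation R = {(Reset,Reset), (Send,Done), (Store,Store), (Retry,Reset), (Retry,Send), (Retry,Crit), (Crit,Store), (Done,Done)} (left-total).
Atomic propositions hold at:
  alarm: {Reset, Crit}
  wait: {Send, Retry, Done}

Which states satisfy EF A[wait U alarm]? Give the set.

A[wait U alarm]: least fixpoint, start Z0 = Sat(alarm) = {Reset, Crit}, add states in Sat(wait) with every successor in Z. Already a fixed point.
Sat(A[wait U alarm]) = {Reset, Crit}
EF A[wait U alarm]: least fixpoint, start Z0 = {Reset, Crit}, add states with some successor in Z. Z1 = {Reset, Retry, Crit}; fixed.
Sat(EF A[wait U alarm]) = {Reset, Retry, Crit}

{Reset, Retry, Crit}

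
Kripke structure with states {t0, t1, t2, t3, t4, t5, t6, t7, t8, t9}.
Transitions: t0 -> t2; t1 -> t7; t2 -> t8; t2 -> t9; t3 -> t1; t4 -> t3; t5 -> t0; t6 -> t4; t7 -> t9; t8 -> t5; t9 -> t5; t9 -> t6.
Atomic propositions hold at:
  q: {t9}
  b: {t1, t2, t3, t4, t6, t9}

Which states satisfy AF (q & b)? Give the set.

{t1, t3, t4, t6, t7, t9}

Sat(q & b) = {t9}
AF (q & b): least fixpoint, start Z0 = {t9}, add states with every successor in Z. Z1 = {t7, t9}; Z2 = {t1, t7, t9}; Z3 = {t1, t3, t7, t9}; Z4 = {t1, t3, t4, t7, t9}; Z5 = {t1, t3, t4, t6, t7, t9}; fixed.
Sat(AF (q & b)) = {t1, t3, t4, t6, t7, t9}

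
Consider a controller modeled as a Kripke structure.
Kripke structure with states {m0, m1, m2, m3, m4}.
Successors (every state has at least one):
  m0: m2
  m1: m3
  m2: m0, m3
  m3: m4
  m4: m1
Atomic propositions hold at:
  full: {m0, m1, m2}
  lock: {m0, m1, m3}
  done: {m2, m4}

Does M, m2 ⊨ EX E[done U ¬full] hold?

Yes

Sat(¬full) = {m3, m4}
E[done U ¬full]: least fixpoint, start Z0 = Sat(¬full) = {m3, m4}, add states in Sat(done) with some successor in Z. Z1 = {m2, m3, m4}; fixed.
Sat(E[done U ¬full]) = {m2, m3, m4}
Sat(EX E[done U ¬full]) = {s : some successor in {m2, m3, m4}} = {m0, m1, m2, m3}
m2 ∈ Sat(EX E[done U ¬full]) = {m0, m1, m2, m3}, so the formula holds at m2.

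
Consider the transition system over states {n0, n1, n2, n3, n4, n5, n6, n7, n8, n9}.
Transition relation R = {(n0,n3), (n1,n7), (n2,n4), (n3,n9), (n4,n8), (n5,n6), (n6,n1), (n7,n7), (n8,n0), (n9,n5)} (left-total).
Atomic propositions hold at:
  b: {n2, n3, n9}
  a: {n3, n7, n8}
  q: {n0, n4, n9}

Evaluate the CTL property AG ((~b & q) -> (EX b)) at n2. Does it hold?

Sat(~b) = {n0, n1, n4, n5, n6, n7, n8}
Sat(~b & q) = {n0, n4}
Sat(EX b) = {s : some successor in {n2, n3, n9}} = {n0, n3}
Sat((~b & q) -> (EX b)) = {n0, n1, n2, n3, n5, n6, n7, n8, n9}
AG ((~b & q) -> (EX b)): greatest fixpoint, start Z0 = {n0, n1, n2, n3, n5, n6, n7, n8, n9}, keep only states in Sat with every successor in Z. Z1 = {n0, n1, n3, n5, n6, n7, n8, n9}; fixed.
Sat(AG ((~b & q) -> (EX b))) = {n0, n1, n3, n5, n6, n7, n8, n9}
n2 ∉ Sat(AG ((~b & q) -> (EX b))) = {n0, n1, n3, n5, n6, n7, n8, n9}, so the formula does not hold at n2.

No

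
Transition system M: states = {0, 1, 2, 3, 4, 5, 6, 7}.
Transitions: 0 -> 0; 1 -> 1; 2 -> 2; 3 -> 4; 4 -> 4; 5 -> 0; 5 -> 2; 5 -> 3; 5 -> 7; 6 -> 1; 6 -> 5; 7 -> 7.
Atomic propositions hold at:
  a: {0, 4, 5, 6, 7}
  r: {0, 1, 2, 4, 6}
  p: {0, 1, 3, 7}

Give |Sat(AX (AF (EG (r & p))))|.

Sat(r & p) = {0, 1}
EG (r & p): greatest fixpoint, start Z0 = {0, 1}, keep only states in Sat with some successor in Z. Already a fixed point.
Sat(EG (r & p)) = {0, 1}
AF (EG (r & p)): least fixpoint, start Z0 = {0, 1}, add states with every successor in Z. Already a fixed point.
Sat(AF (EG (r & p))) = {0, 1}
Sat(AX (AF (EG (r & p)))) = {s : every successor in {0, 1}} = {0, 1}
|Sat(AX (AF (EG (r & p))))| = |{0, 1}| = 2.

2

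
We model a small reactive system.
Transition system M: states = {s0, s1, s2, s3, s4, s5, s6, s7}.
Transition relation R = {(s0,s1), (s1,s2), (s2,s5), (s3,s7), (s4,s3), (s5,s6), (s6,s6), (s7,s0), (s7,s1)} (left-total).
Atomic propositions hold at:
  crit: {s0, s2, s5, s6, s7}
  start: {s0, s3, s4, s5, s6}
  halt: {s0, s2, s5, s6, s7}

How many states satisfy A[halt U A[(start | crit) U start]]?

6

Sat(start | crit) = {s0, s2, s3, s4, s5, s6, s7}
A[(start | crit) U start]: least fixpoint, start Z0 = Sat(start) = {s0, s3, s4, s5, s6}, add states in Sat(start | crit) with every successor in Z. Z1 = {s0, s2, s3, s4, s5, s6}; fixed.
Sat(A[(start | crit) U start]) = {s0, s2, s3, s4, s5, s6}
A[halt U A[(start | crit) U start]]: least fixpoint, start Z0 = Sat(A[(start | crit) U start]) = {s0, s2, s3, s4, s5, s6}, add states in Sat(halt) with every successor in Z. Already a fixed point.
Sat(A[halt U A[(start | crit) U start]]) = {s0, s2, s3, s4, s5, s6}
|Sat(A[halt U A[(start | crit) U start]])| = |{s0, s2, s3, s4, s5, s6}| = 6.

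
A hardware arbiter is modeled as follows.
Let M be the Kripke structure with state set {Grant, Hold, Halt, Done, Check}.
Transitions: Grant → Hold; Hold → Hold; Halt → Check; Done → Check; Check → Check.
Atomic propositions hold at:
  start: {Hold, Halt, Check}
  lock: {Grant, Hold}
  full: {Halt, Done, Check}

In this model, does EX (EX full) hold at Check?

Sat(EX full) = {s : some successor in {Halt, Done, Check}} = {Halt, Done, Check}
Sat(EX (EX full)) = {s : some successor in {Halt, Done, Check}} = {Halt, Done, Check}
Check ∈ Sat(EX (EX full)) = {Halt, Done, Check}, so the formula holds at Check.

Yes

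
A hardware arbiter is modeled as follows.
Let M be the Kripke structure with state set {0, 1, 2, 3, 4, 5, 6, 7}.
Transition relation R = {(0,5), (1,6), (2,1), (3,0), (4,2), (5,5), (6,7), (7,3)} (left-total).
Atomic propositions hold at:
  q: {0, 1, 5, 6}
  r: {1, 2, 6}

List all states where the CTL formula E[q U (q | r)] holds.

{0, 1, 2, 5, 6}

Sat(q | r) = {0, 1, 2, 5, 6}
E[q U (q | r)]: least fixpoint, start Z0 = Sat((q | r)) = {0, 1, 2, 5, 6}, add states in Sat(q) with some successor in Z. Already a fixed point.
Sat(E[q U (q | r)]) = {0, 1, 2, 5, 6}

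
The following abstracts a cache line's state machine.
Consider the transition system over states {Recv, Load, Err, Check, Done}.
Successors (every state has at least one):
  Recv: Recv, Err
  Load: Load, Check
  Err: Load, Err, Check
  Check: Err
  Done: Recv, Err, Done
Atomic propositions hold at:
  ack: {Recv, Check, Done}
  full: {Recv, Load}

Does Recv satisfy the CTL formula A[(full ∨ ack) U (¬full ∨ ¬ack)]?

Sat(full ∨ ack) = {Recv, Load, Check, Done}
Sat(¬full) = {Err, Check, Done}
Sat(¬ack) = {Load, Err}
Sat(¬full ∨ ¬ack) = {Load, Err, Check, Done}
A[(full ∨ ack) U (¬full ∨ ¬ack)]: least fixpoint, start Z0 = Sat((¬full ∨ ¬ack)) = {Load, Err, Check, Done}, add states in Sat(full ∨ ack) with every successor in Z. Already a fixed point.
Sat(A[(full ∨ ack) U (¬full ∨ ¬ack)]) = {Load, Err, Check, Done}
Recv ∉ Sat(A[(full ∨ ack) U (¬full ∨ ¬ack)]) = {Load, Err, Check, Done}, so the formula does not hold at Recv.

No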